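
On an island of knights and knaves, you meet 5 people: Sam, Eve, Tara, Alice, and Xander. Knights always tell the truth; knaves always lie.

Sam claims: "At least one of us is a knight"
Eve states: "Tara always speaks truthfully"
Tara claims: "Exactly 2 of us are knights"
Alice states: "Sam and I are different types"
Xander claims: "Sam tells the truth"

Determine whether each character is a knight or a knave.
Sam is a knave.
Eve is a knave.
Tara is a knave.
Alice is a knave.
Xander is a knave.

Verification:
- Sam (knave) says "At least one of us is a knight" - this is FALSE (a lie) because no one is a knight.
- Eve (knave) says "Tara always speaks truthfully" - this is FALSE (a lie) because Tara is a knave.
- Tara (knave) says "Exactly 2 of us are knights" - this is FALSE (a lie) because there are 0 knights.
- Alice (knave) says "Sam and I are different types" - this is FALSE (a lie) because Alice is a knave and Sam is a knave.
- Xander (knave) says "Sam tells the truth" - this is FALSE (a lie) because Sam is a knave.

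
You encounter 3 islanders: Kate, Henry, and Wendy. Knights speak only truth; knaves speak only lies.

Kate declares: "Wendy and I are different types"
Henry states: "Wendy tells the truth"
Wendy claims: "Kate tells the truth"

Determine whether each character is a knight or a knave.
Kate is a knave.
Henry is a knave.
Wendy is a knave.

Verification:
- Kate (knave) says "Wendy and I are different types" - this is FALSE (a lie) because Kate is a knave and Wendy is a knave.
- Henry (knave) says "Wendy tells the truth" - this is FALSE (a lie) because Wendy is a knave.
- Wendy (knave) says "Kate tells the truth" - this is FALSE (a lie) because Kate is a knave.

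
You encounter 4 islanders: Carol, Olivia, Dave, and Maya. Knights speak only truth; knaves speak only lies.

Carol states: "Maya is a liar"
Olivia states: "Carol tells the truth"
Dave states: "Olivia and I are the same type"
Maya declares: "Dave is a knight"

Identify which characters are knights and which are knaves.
Carol is a knight.
Olivia is a knight.
Dave is a knave.
Maya is a knave.

Verification:
- Carol (knight) says "Maya is a liar" - this is TRUE because Maya is a knave.
- Olivia (knight) says "Carol tells the truth" - this is TRUE because Carol is a knight.
- Dave (knave) says "Olivia and I are the same type" - this is FALSE (a lie) because Dave is a knave and Olivia is a knight.
- Maya (knave) says "Dave is a knight" - this is FALSE (a lie) because Dave is a knave.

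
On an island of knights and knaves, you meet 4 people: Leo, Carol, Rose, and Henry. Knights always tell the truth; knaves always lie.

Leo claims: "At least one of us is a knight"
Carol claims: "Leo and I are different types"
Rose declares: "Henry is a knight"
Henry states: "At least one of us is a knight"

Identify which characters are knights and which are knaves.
Leo is a knave.
Carol is a knave.
Rose is a knave.
Henry is a knave.

Verification:
- Leo (knave) says "At least one of us is a knight" - this is FALSE (a lie) because no one is a knight.
- Carol (knave) says "Leo and I are different types" - this is FALSE (a lie) because Carol is a knave and Leo is a knave.
- Rose (knave) says "Henry is a knight" - this is FALSE (a lie) because Henry is a knave.
- Henry (knave) says "At least one of us is a knight" - this is FALSE (a lie) because no one is a knight.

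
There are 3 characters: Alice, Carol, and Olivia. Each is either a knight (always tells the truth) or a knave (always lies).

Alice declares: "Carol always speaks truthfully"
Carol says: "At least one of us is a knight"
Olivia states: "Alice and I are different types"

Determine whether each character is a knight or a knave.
Alice is a knave.
Carol is a knave.
Olivia is a knave.

Verification:
- Alice (knave) says "Carol always speaks truthfully" - this is FALSE (a lie) because Carol is a knave.
- Carol (knave) says "At least one of us is a knight" - this is FALSE (a lie) because no one is a knight.
- Olivia (knave) says "Alice and I are different types" - this is FALSE (a lie) because Olivia is a knave and Alice is a knave.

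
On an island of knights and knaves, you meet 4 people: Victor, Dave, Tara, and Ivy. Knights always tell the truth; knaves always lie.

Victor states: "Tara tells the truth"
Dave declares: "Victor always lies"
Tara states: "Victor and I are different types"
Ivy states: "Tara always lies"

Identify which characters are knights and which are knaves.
Victor is a knave.
Dave is a knight.
Tara is a knave.
Ivy is a knight.

Verification:
- Victor (knave) says "Tara tells the truth" - this is FALSE (a lie) because Tara is a knave.
- Dave (knight) says "Victor always lies" - this is TRUE because Victor is a knave.
- Tara (knave) says "Victor and I are different types" - this is FALSE (a lie) because Tara is a knave and Victor is a knave.
- Ivy (knight) says "Tara always lies" - this is TRUE because Tara is a knave.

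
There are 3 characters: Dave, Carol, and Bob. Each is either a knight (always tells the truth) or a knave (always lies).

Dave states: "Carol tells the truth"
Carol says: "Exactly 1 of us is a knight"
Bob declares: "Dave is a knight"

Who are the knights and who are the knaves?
Dave is a knave.
Carol is a knave.
Bob is a knave.

Verification:
- Dave (knave) says "Carol tells the truth" - this is FALSE (a lie) because Carol is a knave.
- Carol (knave) says "Exactly 1 of us is a knight" - this is FALSE (a lie) because there are 0 knights.
- Bob (knave) says "Dave is a knight" - this is FALSE (a lie) because Dave is a knave.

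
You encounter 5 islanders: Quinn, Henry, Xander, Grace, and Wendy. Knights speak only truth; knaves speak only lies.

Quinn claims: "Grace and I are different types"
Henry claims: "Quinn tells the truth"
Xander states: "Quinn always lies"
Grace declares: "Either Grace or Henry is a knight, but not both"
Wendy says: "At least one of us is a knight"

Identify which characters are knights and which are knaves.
Quinn is a knave.
Henry is a knave.
Xander is a knight.
Grace is a knave.
Wendy is a knight.

Verification:
- Quinn (knave) says "Grace and I are different types" - this is FALSE (a lie) because Quinn is a knave and Grace is a knave.
- Henry (knave) says "Quinn tells the truth" - this is FALSE (a lie) because Quinn is a knave.
- Xander (knight) says "Quinn always lies" - this is TRUE because Quinn is a knave.
- Grace (knave) says "Either Grace or Henry is a knight, but not both" - this is FALSE (a lie) because Grace is a knave and Henry is a knave.
- Wendy (knight) says "At least one of us is a knight" - this is TRUE because Xander and Wendy are knights.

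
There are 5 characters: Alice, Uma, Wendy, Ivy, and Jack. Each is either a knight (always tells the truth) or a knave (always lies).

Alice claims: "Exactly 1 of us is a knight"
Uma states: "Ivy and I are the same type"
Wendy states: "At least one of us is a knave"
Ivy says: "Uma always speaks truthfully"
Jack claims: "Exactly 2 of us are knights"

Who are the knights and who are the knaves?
Alice is a knave.
Uma is a knight.
Wendy is a knight.
Ivy is a knight.
Jack is a knave.

Verification:
- Alice (knave) says "Exactly 1 of us is a knight" - this is FALSE (a lie) because there are 3 knights.
- Uma (knight) says "Ivy and I are the same type" - this is TRUE because Uma is a knight and Ivy is a knight.
- Wendy (knight) says "At least one of us is a knave" - this is TRUE because Alice and Jack are knaves.
- Ivy (knight) says "Uma always speaks truthfully" - this is TRUE because Uma is a knight.
- Jack (knave) says "Exactly 2 of us are knights" - this is FALSE (a lie) because there are 3 knights.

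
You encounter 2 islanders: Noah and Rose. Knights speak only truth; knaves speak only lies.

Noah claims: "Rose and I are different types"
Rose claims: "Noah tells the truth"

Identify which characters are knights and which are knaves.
Noah is a knave.
Rose is a knave.

Verification:
- Noah (knave) says "Rose and I are different types" - this is FALSE (a lie) because Noah is a knave and Rose is a knave.
- Rose (knave) says "Noah tells the truth" - this is FALSE (a lie) because Noah is a knave.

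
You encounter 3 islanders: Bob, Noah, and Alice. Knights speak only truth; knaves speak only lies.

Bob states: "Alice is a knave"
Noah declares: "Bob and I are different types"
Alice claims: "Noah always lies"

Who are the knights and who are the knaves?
Bob is a knave.
Noah is a knave.
Alice is a knight.

Verification:
- Bob (knave) says "Alice is a knave" - this is FALSE (a lie) because Alice is a knight.
- Noah (knave) says "Bob and I are different types" - this is FALSE (a lie) because Noah is a knave and Bob is a knave.
- Alice (knight) says "Noah always lies" - this is TRUE because Noah is a knave.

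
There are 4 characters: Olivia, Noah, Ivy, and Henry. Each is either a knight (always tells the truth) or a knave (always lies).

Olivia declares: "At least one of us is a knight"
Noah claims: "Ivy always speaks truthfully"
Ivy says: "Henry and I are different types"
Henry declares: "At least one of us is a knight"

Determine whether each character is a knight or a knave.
Olivia is a knave.
Noah is a knave.
Ivy is a knave.
Henry is a knave.

Verification:
- Olivia (knave) says "At least one of us is a knight" - this is FALSE (a lie) because no one is a knight.
- Noah (knave) says "Ivy always speaks truthfully" - this is FALSE (a lie) because Ivy is a knave.
- Ivy (knave) says "Henry and I are different types" - this is FALSE (a lie) because Ivy is a knave and Henry is a knave.
- Henry (knave) says "At least one of us is a knight" - this is FALSE (a lie) because no one is a knight.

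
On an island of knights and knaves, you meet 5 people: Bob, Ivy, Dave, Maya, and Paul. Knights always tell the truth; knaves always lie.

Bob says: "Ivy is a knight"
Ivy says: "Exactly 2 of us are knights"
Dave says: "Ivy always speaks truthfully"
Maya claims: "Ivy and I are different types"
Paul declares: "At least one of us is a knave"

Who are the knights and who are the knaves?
Bob is a knave.
Ivy is a knave.
Dave is a knave.
Maya is a knave.
Paul is a knight.

Verification:
- Bob (knave) says "Ivy is a knight" - this is FALSE (a lie) because Ivy is a knave.
- Ivy (knave) says "Exactly 2 of us are knights" - this is FALSE (a lie) because there are 1 knights.
- Dave (knave) says "Ivy always speaks truthfully" - this is FALSE (a lie) because Ivy is a knave.
- Maya (knave) says "Ivy and I are different types" - this is FALSE (a lie) because Maya is a knave and Ivy is a knave.
- Paul (knight) says "At least one of us is a knave" - this is TRUE because Bob, Ivy, Dave, and Maya are knaves.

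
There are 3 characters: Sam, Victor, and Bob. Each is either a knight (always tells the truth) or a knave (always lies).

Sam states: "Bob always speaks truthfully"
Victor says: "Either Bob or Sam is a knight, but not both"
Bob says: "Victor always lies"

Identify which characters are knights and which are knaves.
Sam is a knight.
Victor is a knave.
Bob is a knight.

Verification:
- Sam (knight) says "Bob always speaks truthfully" - this is TRUE because Bob is a knight.
- Victor (knave) says "Either Bob or Sam is a knight, but not both" - this is FALSE (a lie) because Bob is a knight and Sam is a knight.
- Bob (knight) says "Victor always lies" - this is TRUE because Victor is a knave.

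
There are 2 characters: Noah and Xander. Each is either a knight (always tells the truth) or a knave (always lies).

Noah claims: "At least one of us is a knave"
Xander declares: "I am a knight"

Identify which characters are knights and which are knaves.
Noah is a knight.
Xander is a knave.

Verification:
- Noah (knight) says "At least one of us is a knave" - this is TRUE because Xander is a knave.
- Xander (knave) says "I am a knight" - this is FALSE (a lie) because Xander is a knave.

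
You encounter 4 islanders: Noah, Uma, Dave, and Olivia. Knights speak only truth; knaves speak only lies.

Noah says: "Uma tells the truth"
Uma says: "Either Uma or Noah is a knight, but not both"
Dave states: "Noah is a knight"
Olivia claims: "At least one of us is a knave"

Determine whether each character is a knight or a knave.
Noah is a knave.
Uma is a knave.
Dave is a knave.
Olivia is a knight.

Verification:
- Noah (knave) says "Uma tells the truth" - this is FALSE (a lie) because Uma is a knave.
- Uma (knave) says "Either Uma or Noah is a knight, but not both" - this is FALSE (a lie) because Uma is a knave and Noah is a knave.
- Dave (knave) says "Noah is a knight" - this is FALSE (a lie) because Noah is a knave.
- Olivia (knight) says "At least one of us is a knave" - this is TRUE because Noah, Uma, and Dave are knaves.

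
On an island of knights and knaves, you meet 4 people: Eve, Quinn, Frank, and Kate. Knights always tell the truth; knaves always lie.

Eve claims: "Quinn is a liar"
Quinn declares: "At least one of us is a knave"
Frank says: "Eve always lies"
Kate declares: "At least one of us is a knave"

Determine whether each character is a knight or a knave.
Eve is a knave.
Quinn is a knight.
Frank is a knight.
Kate is a knight.

Verification:
- Eve (knave) says "Quinn is a liar" - this is FALSE (a lie) because Quinn is a knight.
- Quinn (knight) says "At least one of us is a knave" - this is TRUE because Eve is a knave.
- Frank (knight) says "Eve always lies" - this is TRUE because Eve is a knave.
- Kate (knight) says "At least one of us is a knave" - this is TRUE because Eve is a knave.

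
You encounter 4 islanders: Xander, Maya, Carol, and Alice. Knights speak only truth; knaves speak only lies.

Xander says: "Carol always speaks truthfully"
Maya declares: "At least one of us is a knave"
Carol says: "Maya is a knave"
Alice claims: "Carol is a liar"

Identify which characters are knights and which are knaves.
Xander is a knave.
Maya is a knight.
Carol is a knave.
Alice is a knight.

Verification:
- Xander (knave) says "Carol always speaks truthfully" - this is FALSE (a lie) because Carol is a knave.
- Maya (knight) says "At least one of us is a knave" - this is TRUE because Xander and Carol are knaves.
- Carol (knave) says "Maya is a knave" - this is FALSE (a lie) because Maya is a knight.
- Alice (knight) says "Carol is a liar" - this is TRUE because Carol is a knave.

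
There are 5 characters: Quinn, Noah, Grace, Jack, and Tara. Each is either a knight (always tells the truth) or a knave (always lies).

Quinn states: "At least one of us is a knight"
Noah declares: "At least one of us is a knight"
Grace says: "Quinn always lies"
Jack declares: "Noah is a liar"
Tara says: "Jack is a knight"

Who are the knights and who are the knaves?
Quinn is a knight.
Noah is a knight.
Grace is a knave.
Jack is a knave.
Tara is a knave.

Verification:
- Quinn (knight) says "At least one of us is a knight" - this is TRUE because Quinn and Noah are knights.
- Noah (knight) says "At least one of us is a knight" - this is TRUE because Quinn and Noah are knights.
- Grace (knave) says "Quinn always lies" - this is FALSE (a lie) because Quinn is a knight.
- Jack (knave) says "Noah is a liar" - this is FALSE (a lie) because Noah is a knight.
- Tara (knave) says "Jack is a knight" - this is FALSE (a lie) because Jack is a knave.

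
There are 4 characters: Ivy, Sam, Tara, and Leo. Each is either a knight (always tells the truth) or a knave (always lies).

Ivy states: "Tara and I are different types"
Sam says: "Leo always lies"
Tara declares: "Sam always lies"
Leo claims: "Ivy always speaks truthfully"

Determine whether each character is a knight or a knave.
Ivy is a knave.
Sam is a knight.
Tara is a knave.
Leo is a knave.

Verification:
- Ivy (knave) says "Tara and I are different types" - this is FALSE (a lie) because Ivy is a knave and Tara is a knave.
- Sam (knight) says "Leo always lies" - this is TRUE because Leo is a knave.
- Tara (knave) says "Sam always lies" - this is FALSE (a lie) because Sam is a knight.
- Leo (knave) says "Ivy always speaks truthfully" - this is FALSE (a lie) because Ivy is a knave.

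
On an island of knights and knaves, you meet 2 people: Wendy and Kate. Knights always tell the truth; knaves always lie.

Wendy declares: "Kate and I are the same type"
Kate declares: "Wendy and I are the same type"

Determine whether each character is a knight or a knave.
Wendy is a knight.
Kate is a knight.

Verification:
- Wendy (knight) says "Kate and I are the same type" - this is TRUE because Wendy is a knight and Kate is a knight.
- Kate (knight) says "Wendy and I are the same type" - this is TRUE because Kate is a knight and Wendy is a knight.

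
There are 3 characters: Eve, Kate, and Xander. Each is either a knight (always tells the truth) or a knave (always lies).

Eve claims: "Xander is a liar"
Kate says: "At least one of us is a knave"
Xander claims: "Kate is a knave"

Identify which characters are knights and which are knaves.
Eve is a knight.
Kate is a knight.
Xander is a knave.

Verification:
- Eve (knight) says "Xander is a liar" - this is TRUE because Xander is a knave.
- Kate (knight) says "At least one of us is a knave" - this is TRUE because Xander is a knave.
- Xander (knave) says "Kate is a knave" - this is FALSE (a lie) because Kate is a knight.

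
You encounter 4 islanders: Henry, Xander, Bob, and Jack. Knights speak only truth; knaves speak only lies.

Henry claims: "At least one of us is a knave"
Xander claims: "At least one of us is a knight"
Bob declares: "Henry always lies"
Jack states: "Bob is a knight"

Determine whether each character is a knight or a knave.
Henry is a knight.
Xander is a knight.
Bob is a knave.
Jack is a knave.

Verification:
- Henry (knight) says "At least one of us is a knave" - this is TRUE because Bob and Jack are knaves.
- Xander (knight) says "At least one of us is a knight" - this is TRUE because Henry and Xander are knights.
- Bob (knave) says "Henry always lies" - this is FALSE (a lie) because Henry is a knight.
- Jack (knave) says "Bob is a knight" - this is FALSE (a lie) because Bob is a knave.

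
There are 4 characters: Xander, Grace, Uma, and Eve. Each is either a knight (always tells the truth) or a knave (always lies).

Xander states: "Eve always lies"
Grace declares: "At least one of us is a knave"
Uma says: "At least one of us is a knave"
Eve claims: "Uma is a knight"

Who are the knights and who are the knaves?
Xander is a knave.
Grace is a knight.
Uma is a knight.
Eve is a knight.

Verification:
- Xander (knave) says "Eve always lies" - this is FALSE (a lie) because Eve is a knight.
- Grace (knight) says "At least one of us is a knave" - this is TRUE because Xander is a knave.
- Uma (knight) says "At least one of us is a knave" - this is TRUE because Xander is a knave.
- Eve (knight) says "Uma is a knight" - this is TRUE because Uma is a knight.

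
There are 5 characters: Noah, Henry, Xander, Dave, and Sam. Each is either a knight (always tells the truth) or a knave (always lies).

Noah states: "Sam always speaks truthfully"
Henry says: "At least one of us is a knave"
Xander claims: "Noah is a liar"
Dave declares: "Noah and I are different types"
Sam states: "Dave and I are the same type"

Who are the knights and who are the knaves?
Noah is a knave.
Henry is a knight.
Xander is a knight.
Dave is a knight.
Sam is a knave.

Verification:
- Noah (knave) says "Sam always speaks truthfully" - this is FALSE (a lie) because Sam is a knave.
- Henry (knight) says "At least one of us is a knave" - this is TRUE because Noah and Sam are knaves.
- Xander (knight) says "Noah is a liar" - this is TRUE because Noah is a knave.
- Dave (knight) says "Noah and I are different types" - this is TRUE because Dave is a knight and Noah is a knave.
- Sam (knave) says "Dave and I are the same type" - this is FALSE (a lie) because Sam is a knave and Dave is a knight.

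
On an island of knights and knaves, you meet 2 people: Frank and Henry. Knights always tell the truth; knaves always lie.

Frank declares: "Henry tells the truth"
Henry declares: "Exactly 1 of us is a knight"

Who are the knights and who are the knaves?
Frank is a knave.
Henry is a knave.

Verification:
- Frank (knave) says "Henry tells the truth" - this is FALSE (a lie) because Henry is a knave.
- Henry (knave) says "Exactly 1 of us is a knight" - this is FALSE (a lie) because there are 0 knights.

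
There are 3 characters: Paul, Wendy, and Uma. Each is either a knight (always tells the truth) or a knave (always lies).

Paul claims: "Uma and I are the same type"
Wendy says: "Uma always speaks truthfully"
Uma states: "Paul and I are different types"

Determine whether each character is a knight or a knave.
Paul is a knave.
Wendy is a knight.
Uma is a knight.

Verification:
- Paul (knave) says "Uma and I are the same type" - this is FALSE (a lie) because Paul is a knave and Uma is a knight.
- Wendy (knight) says "Uma always speaks truthfully" - this is TRUE because Uma is a knight.
- Uma (knight) says "Paul and I are different types" - this is TRUE because Uma is a knight and Paul is a knave.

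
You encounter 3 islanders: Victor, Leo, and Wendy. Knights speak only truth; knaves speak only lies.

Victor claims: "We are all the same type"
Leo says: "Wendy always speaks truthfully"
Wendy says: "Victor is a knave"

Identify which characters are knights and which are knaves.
Victor is a knave.
Leo is a knight.
Wendy is a knight.

Verification:
- Victor (knave) says "We are all the same type" - this is FALSE (a lie) because Leo and Wendy are knights and Victor is a knave.
- Leo (knight) says "Wendy always speaks truthfully" - this is TRUE because Wendy is a knight.
- Wendy (knight) says "Victor is a knave" - this is TRUE because Victor is a knave.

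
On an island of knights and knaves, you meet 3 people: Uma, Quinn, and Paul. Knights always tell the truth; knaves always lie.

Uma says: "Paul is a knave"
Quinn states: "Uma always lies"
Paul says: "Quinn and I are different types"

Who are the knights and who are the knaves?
Uma is a knight.
Quinn is a knave.
Paul is a knave.

Verification:
- Uma (knight) says "Paul is a knave" - this is TRUE because Paul is a knave.
- Quinn (knave) says "Uma always lies" - this is FALSE (a lie) because Uma is a knight.
- Paul (knave) says "Quinn and I are different types" - this is FALSE (a lie) because Paul is a knave and Quinn is a knave.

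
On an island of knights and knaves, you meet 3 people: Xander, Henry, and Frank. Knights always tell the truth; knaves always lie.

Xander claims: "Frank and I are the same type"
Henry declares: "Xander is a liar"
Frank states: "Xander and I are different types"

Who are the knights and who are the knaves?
Xander is a knave.
Henry is a knight.
Frank is a knight.

Verification:
- Xander (knave) says "Frank and I are the same type" - this is FALSE (a lie) because Xander is a knave and Frank is a knight.
- Henry (knight) says "Xander is a liar" - this is TRUE because Xander is a knave.
- Frank (knight) says "Xander and I are different types" - this is TRUE because Frank is a knight and Xander is a knave.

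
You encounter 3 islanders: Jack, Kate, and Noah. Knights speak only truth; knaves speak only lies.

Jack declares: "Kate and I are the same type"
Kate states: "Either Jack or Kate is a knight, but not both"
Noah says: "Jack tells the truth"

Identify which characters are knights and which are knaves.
Jack is a knave.
Kate is a knight.
Noah is a knave.

Verification:
- Jack (knave) says "Kate and I are the same type" - this is FALSE (a lie) because Jack is a knave and Kate is a knight.
- Kate (knight) says "Either Jack or Kate is a knight, but not both" - this is TRUE because Jack is a knave and Kate is a knight.
- Noah (knave) says "Jack tells the truth" - this is FALSE (a lie) because Jack is a knave.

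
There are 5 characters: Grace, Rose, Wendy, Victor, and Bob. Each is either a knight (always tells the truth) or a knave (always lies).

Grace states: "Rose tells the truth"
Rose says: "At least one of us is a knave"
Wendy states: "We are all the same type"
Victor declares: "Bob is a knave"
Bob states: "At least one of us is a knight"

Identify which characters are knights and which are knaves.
Grace is a knight.
Rose is a knight.
Wendy is a knave.
Victor is a knave.
Bob is a knight.

Verification:
- Grace (knight) says "Rose tells the truth" - this is TRUE because Rose is a knight.
- Rose (knight) says "At least one of us is a knave" - this is TRUE because Wendy and Victor are knaves.
- Wendy (knave) says "We are all the same type" - this is FALSE (a lie) because Grace, Rose, and Bob are knights and Wendy and Victor are knaves.
- Victor (knave) says "Bob is a knave" - this is FALSE (a lie) because Bob is a knight.
- Bob (knight) says "At least one of us is a knight" - this is TRUE because Grace, Rose, and Bob are knights.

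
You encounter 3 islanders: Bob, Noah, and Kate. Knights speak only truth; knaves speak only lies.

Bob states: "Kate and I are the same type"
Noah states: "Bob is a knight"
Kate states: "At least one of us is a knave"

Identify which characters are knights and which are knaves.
Bob is a knave.
Noah is a knave.
Kate is a knight.

Verification:
- Bob (knave) says "Kate and I are the same type" - this is FALSE (a lie) because Bob is a knave and Kate is a knight.
- Noah (knave) says "Bob is a knight" - this is FALSE (a lie) because Bob is a knave.
- Kate (knight) says "At least one of us is a knave" - this is TRUE because Bob and Noah are knaves.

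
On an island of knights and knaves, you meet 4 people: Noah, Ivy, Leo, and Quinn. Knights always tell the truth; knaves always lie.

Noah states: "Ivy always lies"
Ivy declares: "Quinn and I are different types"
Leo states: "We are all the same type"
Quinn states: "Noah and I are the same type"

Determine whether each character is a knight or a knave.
Noah is a knight.
Ivy is a knave.
Leo is a knave.
Quinn is a knave.

Verification:
- Noah (knight) says "Ivy always lies" - this is TRUE because Ivy is a knave.
- Ivy (knave) says "Quinn and I are different types" - this is FALSE (a lie) because Ivy is a knave and Quinn is a knave.
- Leo (knave) says "We are all the same type" - this is FALSE (a lie) because Noah is a knight and Ivy, Leo, and Quinn are knaves.
- Quinn (knave) says "Noah and I are the same type" - this is FALSE (a lie) because Quinn is a knave and Noah is a knight.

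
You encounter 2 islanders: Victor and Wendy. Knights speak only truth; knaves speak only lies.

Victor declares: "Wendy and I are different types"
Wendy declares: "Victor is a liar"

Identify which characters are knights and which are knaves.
Victor is a knight.
Wendy is a knave.

Verification:
- Victor (knight) says "Wendy and I are different types" - this is TRUE because Victor is a knight and Wendy is a knave.
- Wendy (knave) says "Victor is a liar" - this is FALSE (a lie) because Victor is a knight.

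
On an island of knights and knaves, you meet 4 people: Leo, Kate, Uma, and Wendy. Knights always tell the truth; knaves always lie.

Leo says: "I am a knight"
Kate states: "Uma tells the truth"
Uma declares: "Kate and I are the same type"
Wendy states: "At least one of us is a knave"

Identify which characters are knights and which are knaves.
Leo is a knave.
Kate is a knight.
Uma is a knight.
Wendy is a knight.

Verification:
- Leo (knave) says "I am a knight" - this is FALSE (a lie) because Leo is a knave.
- Kate (knight) says "Uma tells the truth" - this is TRUE because Uma is a knight.
- Uma (knight) says "Kate and I are the same type" - this is TRUE because Uma is a knight and Kate is a knight.
- Wendy (knight) says "At least one of us is a knave" - this is TRUE because Leo is a knave.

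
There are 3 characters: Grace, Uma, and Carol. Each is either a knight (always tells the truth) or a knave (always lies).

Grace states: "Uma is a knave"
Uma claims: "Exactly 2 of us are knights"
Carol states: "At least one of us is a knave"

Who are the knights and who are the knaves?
Grace is a knave.
Uma is a knight.
Carol is a knight.

Verification:
- Grace (knave) says "Uma is a knave" - this is FALSE (a lie) because Uma is a knight.
- Uma (knight) says "Exactly 2 of us are knights" - this is TRUE because there are 2 knights.
- Carol (knight) says "At least one of us is a knave" - this is TRUE because Grace is a knave.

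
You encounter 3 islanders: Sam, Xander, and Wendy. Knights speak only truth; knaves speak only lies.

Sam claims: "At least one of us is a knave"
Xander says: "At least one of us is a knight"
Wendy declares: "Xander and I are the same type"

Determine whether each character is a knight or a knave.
Sam is a knight.
Xander is a knight.
Wendy is a knave.

Verification:
- Sam (knight) says "At least one of us is a knave" - this is TRUE because Wendy is a knave.
- Xander (knight) says "At least one of us is a knight" - this is TRUE because Sam and Xander are knights.
- Wendy (knave) says "Xander and I are the same type" - this is FALSE (a lie) because Wendy is a knave and Xander is a knight.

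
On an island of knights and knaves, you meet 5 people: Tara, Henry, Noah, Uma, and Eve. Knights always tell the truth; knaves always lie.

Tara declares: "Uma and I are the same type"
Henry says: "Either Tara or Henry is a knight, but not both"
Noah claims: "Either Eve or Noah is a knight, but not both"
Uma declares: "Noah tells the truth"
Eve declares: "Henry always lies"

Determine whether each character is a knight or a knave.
Tara is a knave.
Henry is a knight.
Noah is a knight.
Uma is a knight.
Eve is a knave.

Verification:
- Tara (knave) says "Uma and I are the same type" - this is FALSE (a lie) because Tara is a knave and Uma is a knight.
- Henry (knight) says "Either Tara or Henry is a knight, but not both" - this is TRUE because Tara is a knave and Henry is a knight.
- Noah (knight) says "Either Eve or Noah is a knight, but not both" - this is TRUE because Eve is a knave and Noah is a knight.
- Uma (knight) says "Noah tells the truth" - this is TRUE because Noah is a knight.
- Eve (knave) says "Henry always lies" - this is FALSE (a lie) because Henry is a knight.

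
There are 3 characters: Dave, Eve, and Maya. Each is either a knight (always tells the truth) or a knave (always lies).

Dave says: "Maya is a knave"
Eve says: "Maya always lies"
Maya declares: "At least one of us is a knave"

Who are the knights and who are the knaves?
Dave is a knave.
Eve is a knave.
Maya is a knight.

Verification:
- Dave (knave) says "Maya is a knave" - this is FALSE (a lie) because Maya is a knight.
- Eve (knave) says "Maya always lies" - this is FALSE (a lie) because Maya is a knight.
- Maya (knight) says "At least one of us is a knave" - this is TRUE because Dave and Eve are knaves.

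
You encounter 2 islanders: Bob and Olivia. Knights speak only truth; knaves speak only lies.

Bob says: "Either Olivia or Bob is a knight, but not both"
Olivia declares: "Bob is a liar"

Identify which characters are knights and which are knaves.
Bob is a knight.
Olivia is a knave.

Verification:
- Bob (knight) says "Either Olivia or Bob is a knight, but not both" - this is TRUE because Olivia is a knave and Bob is a knight.
- Olivia (knave) says "Bob is a liar" - this is FALSE (a lie) because Bob is a knight.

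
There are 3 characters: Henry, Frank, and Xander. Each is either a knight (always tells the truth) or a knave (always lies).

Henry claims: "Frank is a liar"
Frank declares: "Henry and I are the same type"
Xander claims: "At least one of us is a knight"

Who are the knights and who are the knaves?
Henry is a knight.
Frank is a knave.
Xander is a knight.

Verification:
- Henry (knight) says "Frank is a liar" - this is TRUE because Frank is a knave.
- Frank (knave) says "Henry and I are the same type" - this is FALSE (a lie) because Frank is a knave and Henry is a knight.
- Xander (knight) says "At least one of us is a knight" - this is TRUE because Henry and Xander are knights.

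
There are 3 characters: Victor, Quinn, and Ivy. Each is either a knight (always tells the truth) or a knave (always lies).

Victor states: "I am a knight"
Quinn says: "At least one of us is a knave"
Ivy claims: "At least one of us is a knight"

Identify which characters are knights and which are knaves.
Victor is a knave.
Quinn is a knight.
Ivy is a knight.

Verification:
- Victor (knave) says "I am a knight" - this is FALSE (a lie) because Victor is a knave.
- Quinn (knight) says "At least one of us is a knave" - this is TRUE because Victor is a knave.
- Ivy (knight) says "At least one of us is a knight" - this is TRUE because Quinn and Ivy are knights.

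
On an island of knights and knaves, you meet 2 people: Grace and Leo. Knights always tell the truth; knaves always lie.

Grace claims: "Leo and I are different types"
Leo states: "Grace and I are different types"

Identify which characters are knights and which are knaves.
Grace is a knave.
Leo is a knave.

Verification:
- Grace (knave) says "Leo and I are different types" - this is FALSE (a lie) because Grace is a knave and Leo is a knave.
- Leo (knave) says "Grace and I are different types" - this is FALSE (a lie) because Leo is a knave and Grace is a knave.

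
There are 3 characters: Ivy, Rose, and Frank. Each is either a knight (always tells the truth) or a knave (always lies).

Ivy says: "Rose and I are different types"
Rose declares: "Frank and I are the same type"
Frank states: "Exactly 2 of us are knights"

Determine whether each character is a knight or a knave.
Ivy is a knight.
Rose is a knave.
Frank is a knight.

Verification:
- Ivy (knight) says "Rose and I are different types" - this is TRUE because Ivy is a knight and Rose is a knave.
- Rose (knave) says "Frank and I are the same type" - this is FALSE (a lie) because Rose is a knave and Frank is a knight.
- Frank (knight) says "Exactly 2 of us are knights" - this is TRUE because there are 2 knights.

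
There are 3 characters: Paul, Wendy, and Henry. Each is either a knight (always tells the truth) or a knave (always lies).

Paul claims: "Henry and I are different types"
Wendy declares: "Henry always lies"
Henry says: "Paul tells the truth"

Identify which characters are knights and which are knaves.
Paul is a knave.
Wendy is a knight.
Henry is a knave.

Verification:
- Paul (knave) says "Henry and I are different types" - this is FALSE (a lie) because Paul is a knave and Henry is a knave.
- Wendy (knight) says "Henry always lies" - this is TRUE because Henry is a knave.
- Henry (knave) says "Paul tells the truth" - this is FALSE (a lie) because Paul is a knave.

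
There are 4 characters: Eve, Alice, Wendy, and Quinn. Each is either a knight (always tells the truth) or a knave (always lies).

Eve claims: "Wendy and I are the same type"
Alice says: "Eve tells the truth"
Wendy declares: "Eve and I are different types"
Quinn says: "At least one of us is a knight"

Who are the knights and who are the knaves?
Eve is a knave.
Alice is a knave.
Wendy is a knight.
Quinn is a knight.

Verification:
- Eve (knave) says "Wendy and I are the same type" - this is FALSE (a lie) because Eve is a knave and Wendy is a knight.
- Alice (knave) says "Eve tells the truth" - this is FALSE (a lie) because Eve is a knave.
- Wendy (knight) says "Eve and I are different types" - this is TRUE because Wendy is a knight and Eve is a knave.
- Quinn (knight) says "At least one of us is a knight" - this is TRUE because Wendy and Quinn are knights.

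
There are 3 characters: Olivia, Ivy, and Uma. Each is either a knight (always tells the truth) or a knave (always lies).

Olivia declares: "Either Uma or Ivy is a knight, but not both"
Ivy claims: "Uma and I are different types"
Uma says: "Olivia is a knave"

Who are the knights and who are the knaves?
Olivia is a knight.
Ivy is a knight.
Uma is a knave.

Verification:
- Olivia (knight) says "Either Uma or Ivy is a knight, but not both" - this is TRUE because Uma is a knave and Ivy is a knight.
- Ivy (knight) says "Uma and I are different types" - this is TRUE because Ivy is a knight and Uma is a knave.
- Uma (knave) says "Olivia is a knave" - this is FALSE (a lie) because Olivia is a knight.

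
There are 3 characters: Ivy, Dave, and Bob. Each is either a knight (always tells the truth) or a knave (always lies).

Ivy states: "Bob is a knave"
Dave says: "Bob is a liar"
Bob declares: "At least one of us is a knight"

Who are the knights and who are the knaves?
Ivy is a knave.
Dave is a knave.
Bob is a knight.

Verification:
- Ivy (knave) says "Bob is a knave" - this is FALSE (a lie) because Bob is a knight.
- Dave (knave) says "Bob is a liar" - this is FALSE (a lie) because Bob is a knight.
- Bob (knight) says "At least one of us is a knight" - this is TRUE because Bob is a knight.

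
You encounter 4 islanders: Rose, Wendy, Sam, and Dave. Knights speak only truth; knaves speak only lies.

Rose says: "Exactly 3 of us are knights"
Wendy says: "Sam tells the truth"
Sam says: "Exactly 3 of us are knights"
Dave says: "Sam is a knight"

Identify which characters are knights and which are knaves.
Rose is a knave.
Wendy is a knave.
Sam is a knave.
Dave is a knave.

Verification:
- Rose (knave) says "Exactly 3 of us are knights" - this is FALSE (a lie) because there are 0 knights.
- Wendy (knave) says "Sam tells the truth" - this is FALSE (a lie) because Sam is a knave.
- Sam (knave) says "Exactly 3 of us are knights" - this is FALSE (a lie) because there are 0 knights.
- Dave (knave) says "Sam is a knight" - this is FALSE (a lie) because Sam is a knave.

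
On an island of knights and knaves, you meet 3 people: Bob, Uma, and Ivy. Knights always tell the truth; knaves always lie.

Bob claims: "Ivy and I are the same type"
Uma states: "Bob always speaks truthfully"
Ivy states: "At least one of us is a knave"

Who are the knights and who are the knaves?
Bob is a knave.
Uma is a knave.
Ivy is a knight.

Verification:
- Bob (knave) says "Ivy and I are the same type" - this is FALSE (a lie) because Bob is a knave and Ivy is a knight.
- Uma (knave) says "Bob always speaks truthfully" - this is FALSE (a lie) because Bob is a knave.
- Ivy (knight) says "At least one of us is a knave" - this is TRUE because Bob and Uma are knaves.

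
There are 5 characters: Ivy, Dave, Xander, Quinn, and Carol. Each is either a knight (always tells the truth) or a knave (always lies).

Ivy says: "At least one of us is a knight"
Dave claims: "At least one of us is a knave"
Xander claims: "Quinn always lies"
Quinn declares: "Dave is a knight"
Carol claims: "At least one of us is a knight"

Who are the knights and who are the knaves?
Ivy is a knight.
Dave is a knight.
Xander is a knave.
Quinn is a knight.
Carol is a knight.

Verification:
- Ivy (knight) says "At least one of us is a knight" - this is TRUE because Ivy, Dave, Quinn, and Carol are knights.
- Dave (knight) says "At least one of us is a knave" - this is TRUE because Xander is a knave.
- Xander (knave) says "Quinn always lies" - this is FALSE (a lie) because Quinn is a knight.
- Quinn (knight) says "Dave is a knight" - this is TRUE because Dave is a knight.
- Carol (knight) says "At least one of us is a knight" - this is TRUE because Ivy, Dave, Quinn, and Carol are knights.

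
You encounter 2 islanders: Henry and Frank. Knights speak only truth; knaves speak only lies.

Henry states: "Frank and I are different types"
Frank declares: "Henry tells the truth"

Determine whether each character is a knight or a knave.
Henry is a knave.
Frank is a knave.

Verification:
- Henry (knave) says "Frank and I are different types" - this is FALSE (a lie) because Henry is a knave and Frank is a knave.
- Frank (knave) says "Henry tells the truth" - this is FALSE (a lie) because Henry is a knave.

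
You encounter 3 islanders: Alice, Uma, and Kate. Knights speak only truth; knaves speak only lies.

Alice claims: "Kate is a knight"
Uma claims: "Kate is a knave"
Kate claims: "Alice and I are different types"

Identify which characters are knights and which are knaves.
Alice is a knave.
Uma is a knight.
Kate is a knave.

Verification:
- Alice (knave) says "Kate is a knight" - this is FALSE (a lie) because Kate is a knave.
- Uma (knight) says "Kate is a knave" - this is TRUE because Kate is a knave.
- Kate (knave) says "Alice and I are different types" - this is FALSE (a lie) because Kate is a knave and Alice is a knave.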